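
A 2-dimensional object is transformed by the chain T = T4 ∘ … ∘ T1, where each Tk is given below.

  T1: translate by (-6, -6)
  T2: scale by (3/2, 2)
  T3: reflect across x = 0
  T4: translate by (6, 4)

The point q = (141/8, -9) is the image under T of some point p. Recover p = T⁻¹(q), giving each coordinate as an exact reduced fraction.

T1 = [1 0 -6; 0 1 -6; 0 0 1]
T2·T1 = [3/2 0 -9; 0 2 -12; 0 0 1]
T3·…·T1 = [-3/2 0 9; 0 2 -12; 0 0 1]
T4·…·T1 = [-3/2 0 15; 0 2 -8; 0 0 1]
det M = -3; M⁻¹ = [-2/3 0 10; 0 1/2 4; 0 0 1]
M⁻¹ · (141/8, -9)ᵀ = (-7/4, -1/2)ᵀ

p = (-7/4, -1/2)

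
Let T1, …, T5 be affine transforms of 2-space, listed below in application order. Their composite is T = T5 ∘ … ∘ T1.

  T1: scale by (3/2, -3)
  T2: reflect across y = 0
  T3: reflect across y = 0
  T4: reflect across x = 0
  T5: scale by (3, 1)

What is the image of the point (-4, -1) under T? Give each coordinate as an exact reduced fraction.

T(p) = (18, 3)

T1 scale by (3/2, -3): (-4, -1) → (-6, 3)
T2 reflect across y = 0: (-6, 3) → (-6, -3)
T3 reflect across y = 0: (-6, -3) → (-6, 3)
T4 reflect across x = 0: (-6, 3) → (6, 3)
T5 scale by (3, 1): (6, 3) → (18, 3)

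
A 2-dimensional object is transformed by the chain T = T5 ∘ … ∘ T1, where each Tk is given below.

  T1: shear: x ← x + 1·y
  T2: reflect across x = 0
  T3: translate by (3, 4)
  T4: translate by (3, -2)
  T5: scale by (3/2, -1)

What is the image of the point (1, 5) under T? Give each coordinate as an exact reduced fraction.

T1 shear: x ← x + 1·y: (1, 5) → (6, 5)
T2 reflect across x = 0: (6, 5) → (-6, 5)
T3 translate by (3, 4): (-6, 5) → (-3, 9)
T4 translate by (3, -2): (-3, 9) → (0, 7)
T5 scale by (3/2, -1): (0, 7) → (0, -7)

T(p) = (0, -7)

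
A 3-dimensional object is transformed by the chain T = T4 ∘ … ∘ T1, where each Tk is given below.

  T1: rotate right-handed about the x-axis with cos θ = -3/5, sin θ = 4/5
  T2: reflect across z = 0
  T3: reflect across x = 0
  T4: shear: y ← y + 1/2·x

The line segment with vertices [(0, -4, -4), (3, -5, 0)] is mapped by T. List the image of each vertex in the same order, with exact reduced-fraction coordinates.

T1 rotate right-handed about the x-axis with cos θ = -3/5, sin θ = 4/5: (0, -4, -4) → (0, 28/5, -4/5); (3, -5, 0) → (3, 3, -4)
T2 reflect across z = 0: (0, 28/5, -4/5) → (0, 28/5, 4/5); (3, 3, -4) → (3, 3, 4)
T3 reflect across x = 0: (0, 28/5, 4/5) → (0, 28/5, 4/5); (3, 3, 4) → (-3, 3, 4)
T4 shear: y ← y + 1/2·x: (0, 28/5, 4/5) → (0, 28/5, 4/5); (-3, 3, 4) → (-3, 3/2, 4)

image vertices: (0, 28/5, 4/5), (-3, 3/2, 4)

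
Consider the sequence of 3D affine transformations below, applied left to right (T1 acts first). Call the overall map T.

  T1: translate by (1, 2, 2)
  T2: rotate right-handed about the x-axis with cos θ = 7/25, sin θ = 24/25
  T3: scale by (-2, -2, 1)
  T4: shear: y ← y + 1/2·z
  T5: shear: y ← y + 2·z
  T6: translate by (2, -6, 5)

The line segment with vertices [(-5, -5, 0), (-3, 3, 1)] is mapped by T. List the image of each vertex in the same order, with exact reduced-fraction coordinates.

image vertices: (10, -157/25, 67/25), (6, 553/50, 266/25)

T1 translate by (1, 2, 2): (-5, -5, 0) → (-4, -3, 2); (-3, 3, 1) → (-2, 5, 3)
T2 rotate right-handed about the x-axis with cos θ = 7/25, sin θ = 24/25: (-4, -3, 2) → (-4, -69/25, -58/25); (-2, 5, 3) → (-2, -37/25, 141/25)
T3 scale by (-2, -2, 1): (-4, -69/25, -58/25) → (8, 138/25, -58/25); (-2, -37/25, 141/25) → (4, 74/25, 141/25)
T4 shear: y ← y + 1/2·z: (8, 138/25, -58/25) → (8, 109/25, -58/25); (4, 74/25, 141/25) → (4, 289/50, 141/25)
T5 shear: y ← y + 2·z: (8, 109/25, -58/25) → (8, -7/25, -58/25); (4, 289/50, 141/25) → (4, 853/50, 141/25)
T6 translate by (2, -6, 5): (8, -7/25, -58/25) → (10, -157/25, 67/25); (4, 853/50, 141/25) → (6, 553/50, 266/25)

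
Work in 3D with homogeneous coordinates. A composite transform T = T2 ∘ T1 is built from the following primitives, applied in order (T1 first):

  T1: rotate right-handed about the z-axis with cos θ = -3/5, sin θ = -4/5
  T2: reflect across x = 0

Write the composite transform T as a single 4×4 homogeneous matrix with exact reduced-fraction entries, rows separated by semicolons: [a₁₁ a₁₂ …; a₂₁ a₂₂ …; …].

T = [3/5 -4/5 0 0; -4/5 -3/5 0 0; 0 0 1 0; 0 0 0 1]

T1 = [-3/5 4/5 0 0; -4/5 -3/5 0 0; 0 0 1 0; 0 0 0 1]
T2·T1 = [3/5 -4/5 0 0; -4/5 -3/5 0 0; 0 0 1 0; 0 0 0 1]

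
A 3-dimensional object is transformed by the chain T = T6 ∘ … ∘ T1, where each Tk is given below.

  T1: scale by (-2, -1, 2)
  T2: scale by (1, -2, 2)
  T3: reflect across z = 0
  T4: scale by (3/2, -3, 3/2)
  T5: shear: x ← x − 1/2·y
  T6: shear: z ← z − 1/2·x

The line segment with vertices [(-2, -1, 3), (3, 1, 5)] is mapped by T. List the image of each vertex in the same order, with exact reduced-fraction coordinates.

image vertices: (3, 6, -39/2), (-6, -6, -27)

T1 scale by (-2, -1, 2): (-2, -1, 3) → (4, 1, 6); (3, 1, 5) → (-6, -1, 10)
T2 scale by (1, -2, 2): (4, 1, 6) → (4, -2, 12); (-6, -1, 10) → (-6, 2, 20)
T3 reflect across z = 0: (4, -2, 12) → (4, -2, -12); (-6, 2, 20) → (-6, 2, -20)
T4 scale by (3/2, -3, 3/2): (4, -2, -12) → (6, 6, -18); (-6, 2, -20) → (-9, -6, -30)
T5 shear: x ← x − 1/2·y: (6, 6, -18) → (3, 6, -18); (-9, -6, -30) → (-6, -6, -30)
T6 shear: z ← z − 1/2·x: (3, 6, -18) → (3, 6, -39/2); (-6, -6, -30) → (-6, -6, -27)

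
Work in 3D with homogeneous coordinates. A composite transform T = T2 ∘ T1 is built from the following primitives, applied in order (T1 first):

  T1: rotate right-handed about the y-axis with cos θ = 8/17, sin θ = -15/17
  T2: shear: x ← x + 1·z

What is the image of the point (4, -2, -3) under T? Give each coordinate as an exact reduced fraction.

T1 rotate right-handed about the y-axis with cos θ = 8/17, sin θ = -15/17: (4, -2, -3) → (77/17, -2, 36/17)
T2 shear: x ← x + 1·z: (77/17, -2, 36/17) → (113/17, -2, 36/17)

T(p) = (113/17, -2, 36/17)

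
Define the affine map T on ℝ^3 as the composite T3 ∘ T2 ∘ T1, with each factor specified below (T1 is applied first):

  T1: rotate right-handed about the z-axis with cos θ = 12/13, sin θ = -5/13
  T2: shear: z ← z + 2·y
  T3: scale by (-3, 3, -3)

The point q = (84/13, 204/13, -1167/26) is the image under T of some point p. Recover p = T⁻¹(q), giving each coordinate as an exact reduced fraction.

T1 = [12/13 5/13 0 0; -5/13 12/13 0 0; 0 0 1 0; 0 0 0 1]
T2·T1 = [12/13 5/13 0 0; -5/13 12/13 0 0; -10/13 24/13 1 0; 0 0 0 1]
T3·…·T1 = [-36/13 -15/13 0 0; -15/13 36/13 0 0; 30/13 -72/13 -3 0; 0 0 0 1]
det M = 27; M⁻¹ = [-4/13 -5/39 0 0; -5/39 4/13 0 0; 0 -2/3 -1/3 0; 0 0 0 1]
M⁻¹ · (84/13, 204/13, -1167/26)ᵀ = (-4, 4, 9/2)ᵀ

p = (-4, 4, 9/2)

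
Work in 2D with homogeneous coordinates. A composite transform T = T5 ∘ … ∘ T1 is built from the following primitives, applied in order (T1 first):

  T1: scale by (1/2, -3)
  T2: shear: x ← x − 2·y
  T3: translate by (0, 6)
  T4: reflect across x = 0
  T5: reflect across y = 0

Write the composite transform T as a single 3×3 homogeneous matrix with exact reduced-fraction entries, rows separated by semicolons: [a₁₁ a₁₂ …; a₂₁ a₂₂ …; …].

T1 = [1/2 0 0; 0 -3 0; 0 0 1]
T2·T1 = [1/2 6 0; 0 -3 0; 0 0 1]
T3·…·T1 = [1/2 6 0; 0 -3 6; 0 0 1]
T4·…·T1 = [-1/2 -6 0; 0 -3 6; 0 0 1]
T5·…·T1 = [-1/2 -6 0; 0 3 -6; 0 0 1]

T = [-1/2 -6 0; 0 3 -6; 0 0 1]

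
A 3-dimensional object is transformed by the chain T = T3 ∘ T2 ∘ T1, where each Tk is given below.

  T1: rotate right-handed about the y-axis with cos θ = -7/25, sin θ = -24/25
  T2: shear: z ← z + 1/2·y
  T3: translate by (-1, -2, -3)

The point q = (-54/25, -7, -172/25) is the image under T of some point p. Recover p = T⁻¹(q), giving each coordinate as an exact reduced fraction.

T1 = [-7/25 0 -24/25 0; 0 1 0 0; 24/25 0 -7/25 0; 0 0 0 1]
T2·T1 = [-7/25 0 -24/25 0; 0 1 0 0; 24/25 1/2 -7/25 0; 0 0 0 1]
T3·…·T1 = [-7/25 0 -24/25 -1; 0 1 0 -2; 24/25 1/2 -7/25 -3; 0 0 0 1]
det M = 1; M⁻¹ = [-7/25 -12/25 24/25 41/25; 0 1 0 2; -24/25 7/50 -7/25 -38/25; 0 0 0 1]
M⁻¹ · (-54/25, -7, -172/25)ᵀ = (-1, -5, 3/2)ᵀ

p = (-1, -5, 3/2)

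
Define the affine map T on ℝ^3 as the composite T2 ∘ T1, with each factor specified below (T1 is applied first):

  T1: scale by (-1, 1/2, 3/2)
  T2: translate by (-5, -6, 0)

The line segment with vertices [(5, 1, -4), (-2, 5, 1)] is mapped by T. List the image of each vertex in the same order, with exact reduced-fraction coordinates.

T1 scale by (-1, 1/2, 3/2): (5, 1, -4) → (-5, 1/2, -6); (-2, 5, 1) → (2, 5/2, 3/2)
T2 translate by (-5, -6, 0): (-5, 1/2, -6) → (-10, -11/2, -6); (2, 5/2, 3/2) → (-3, -7/2, 3/2)

image vertices: (-10, -11/2, -6), (-3, -7/2, 3/2)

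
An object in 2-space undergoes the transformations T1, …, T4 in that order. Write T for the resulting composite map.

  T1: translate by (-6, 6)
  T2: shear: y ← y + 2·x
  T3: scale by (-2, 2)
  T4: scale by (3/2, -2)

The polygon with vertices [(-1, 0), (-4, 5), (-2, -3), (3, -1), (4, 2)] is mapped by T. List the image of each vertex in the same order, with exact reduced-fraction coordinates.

T1 translate by (-6, 6): (-1, 0) → (-7, 6); (-4, 5) → (-10, 11); (-2, -3) → (-8, 3); (3, -1) → (-3, 5); (4, 2) → (-2, 8)
T2 shear: y ← y + 2·x: (-7, 6) → (-7, -8); (-10, 11) → (-10, -9); (-8, 3) → (-8, -13); (-3, 5) → (-3, -1); (-2, 8) → (-2, 4)
T3 scale by (-2, 2): (-7, -8) → (14, -16); (-10, -9) → (20, -18); (-8, -13) → (16, -26); (-3, -1) → (6, -2); (-2, 4) → (4, 8)
T4 scale by (3/2, -2): (14, -16) → (21, 32); (20, -18) → (30, 36); (16, -26) → (24, 52); (6, -2) → (9, 4); (4, 8) → (6, -16)

image vertices: (21, 32), (30, 36), (24, 52), (9, 4), (6, -16)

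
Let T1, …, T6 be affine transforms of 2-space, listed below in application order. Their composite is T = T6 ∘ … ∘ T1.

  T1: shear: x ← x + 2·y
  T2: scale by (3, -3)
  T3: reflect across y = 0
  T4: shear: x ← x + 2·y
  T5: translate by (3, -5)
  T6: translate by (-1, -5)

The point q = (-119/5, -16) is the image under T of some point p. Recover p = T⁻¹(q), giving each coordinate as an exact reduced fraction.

p = (-3/5, -2)

T1 = [1 2 0; 0 1 0; 0 0 1]
T2·T1 = [3 6 0; 0 -3 0; 0 0 1]
T3·…·T1 = [3 6 0; 0 3 0; 0 0 1]
T4·…·T1 = [3 12 0; 0 3 0; 0 0 1]
T5·…·T1 = [3 12 3; 0 3 -5; 0 0 1]
T6·…·T1 = [3 12 2; 0 3 -10; 0 0 1]
det M = 9; M⁻¹ = [1/3 -4/3 -14; 0 1/3 10/3; 0 0 1]
M⁻¹ · (-119/5, -16)ᵀ = (-3/5, -2)ᵀ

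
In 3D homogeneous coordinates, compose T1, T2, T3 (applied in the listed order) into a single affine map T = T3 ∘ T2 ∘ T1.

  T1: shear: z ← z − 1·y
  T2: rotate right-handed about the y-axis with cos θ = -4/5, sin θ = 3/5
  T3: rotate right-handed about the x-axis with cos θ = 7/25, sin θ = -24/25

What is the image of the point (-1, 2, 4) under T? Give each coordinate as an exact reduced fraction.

T1 shear: z ← z − 1·y: (-1, 2, 4) → (-1, 2, 2)
T2 rotate right-handed about the y-axis with cos θ = -4/5, sin θ = 3/5: (-1, 2, 2) → (2, 2, -1)
T3 rotate right-handed about the x-axis with cos θ = 7/25, sin θ = -24/25: (2, 2, -1) → (2, -2/5, -11/5)

T(p) = (2, -2/5, -11/5)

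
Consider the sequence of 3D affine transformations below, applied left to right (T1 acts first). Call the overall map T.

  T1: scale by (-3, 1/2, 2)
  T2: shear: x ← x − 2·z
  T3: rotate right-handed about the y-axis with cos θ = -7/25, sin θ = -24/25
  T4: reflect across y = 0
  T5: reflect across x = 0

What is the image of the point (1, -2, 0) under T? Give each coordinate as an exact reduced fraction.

T1 scale by (-3, 1/2, 2): (1, -2, 0) → (-3, -1, 0)
T2 shear: x ← x − 2·z: (-3, -1, 0) → (-3, -1, 0)
T3 rotate right-handed about the y-axis with cos θ = -7/25, sin θ = -24/25: (-3, -1, 0) → (21/25, -1, -72/25)
T4 reflect across y = 0: (21/25, -1, -72/25) → (21/25, 1, -72/25)
T5 reflect across x = 0: (21/25, 1, -72/25) → (-21/25, 1, -72/25)

T(p) = (-21/25, 1, -72/25)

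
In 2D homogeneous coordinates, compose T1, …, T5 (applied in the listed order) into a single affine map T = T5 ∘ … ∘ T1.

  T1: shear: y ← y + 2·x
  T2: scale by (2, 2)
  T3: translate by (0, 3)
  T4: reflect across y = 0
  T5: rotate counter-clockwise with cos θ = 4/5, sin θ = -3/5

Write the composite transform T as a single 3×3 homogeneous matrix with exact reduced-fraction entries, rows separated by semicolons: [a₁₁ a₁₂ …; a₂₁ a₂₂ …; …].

T1 = [1 0 0; 2 1 0; 0 0 1]
T2·T1 = [2 0 0; 4 2 0; 0 0 1]
T3·…·T1 = [2 0 0; 4 2 3; 0 0 1]
T4·…·T1 = [2 0 0; -4 -2 -3; 0 0 1]
T5·…·T1 = [-4/5 -6/5 -9/5; -22/5 -8/5 -12/5; 0 0 1]

T = [-4/5 -6/5 -9/5; -22/5 -8/5 -12/5; 0 0 1]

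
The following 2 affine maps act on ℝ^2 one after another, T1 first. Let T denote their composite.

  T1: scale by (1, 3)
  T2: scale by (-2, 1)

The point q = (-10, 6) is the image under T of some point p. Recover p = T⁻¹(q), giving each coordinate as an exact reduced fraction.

p = (5, 2)

T1 = [1 0 0; 0 3 0; 0 0 1]
T2·T1 = [-2 0 0; 0 3 0; 0 0 1]
det M = -6; M⁻¹ = [-1/2 0 0; 0 1/3 0; 0 0 1]
M⁻¹ · (-10, 6)ᵀ = (5, 2)ᵀ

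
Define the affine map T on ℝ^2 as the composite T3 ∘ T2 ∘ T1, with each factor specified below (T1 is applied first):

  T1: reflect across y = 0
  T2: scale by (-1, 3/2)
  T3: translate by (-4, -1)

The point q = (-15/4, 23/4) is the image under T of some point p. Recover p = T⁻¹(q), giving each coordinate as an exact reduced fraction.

T1 = [1 0 0; 0 -1 0; 0 0 1]
T2·T1 = [-1 0 0; 0 -3/2 0; 0 0 1]
T3·…·T1 = [-1 0 -4; 0 -3/2 -1; 0 0 1]
det M = 3/2; M⁻¹ = [-1 0 -4; 0 -2/3 -2/3; 0 0 1]
M⁻¹ · (-15/4, 23/4)ᵀ = (-1/4, -9/2)ᵀ

p = (-1/4, -9/2)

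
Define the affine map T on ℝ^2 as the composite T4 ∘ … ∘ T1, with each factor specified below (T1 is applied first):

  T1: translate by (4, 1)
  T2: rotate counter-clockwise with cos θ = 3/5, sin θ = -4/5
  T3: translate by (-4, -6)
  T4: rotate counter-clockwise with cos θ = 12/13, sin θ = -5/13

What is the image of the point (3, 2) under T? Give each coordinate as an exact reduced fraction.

T(p) = (-89/65, -653/65)

T1 translate by (4, 1): (3, 2) → (7, 3)
T2 rotate counter-clockwise with cos θ = 3/5, sin θ = -4/5: (7, 3) → (33/5, -19/5)
T3 translate by (-4, -6): (33/5, -19/5) → (13/5, -49/5)
T4 rotate counter-clockwise with cos θ = 12/13, sin θ = -5/13: (13/5, -49/5) → (-89/65, -653/65)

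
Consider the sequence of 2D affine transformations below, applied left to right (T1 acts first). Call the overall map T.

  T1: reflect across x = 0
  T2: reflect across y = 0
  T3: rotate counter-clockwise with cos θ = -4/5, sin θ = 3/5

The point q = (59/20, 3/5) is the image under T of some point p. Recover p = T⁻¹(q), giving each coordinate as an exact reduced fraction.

T1 = [-1 0 0; 0 1 0; 0 0 1]
T2·T1 = [-1 0 0; 0 -1 0; 0 0 1]
T3·…·T1 = [4/5 3/5 0; -3/5 4/5 0; 0 0 1]
det M = 1; M⁻¹ = [4/5 -3/5 0; 3/5 4/5 0; 0 0 1]
M⁻¹ · (59/20, 3/5)ᵀ = (2, 9/4)ᵀ

p = (2, 9/4)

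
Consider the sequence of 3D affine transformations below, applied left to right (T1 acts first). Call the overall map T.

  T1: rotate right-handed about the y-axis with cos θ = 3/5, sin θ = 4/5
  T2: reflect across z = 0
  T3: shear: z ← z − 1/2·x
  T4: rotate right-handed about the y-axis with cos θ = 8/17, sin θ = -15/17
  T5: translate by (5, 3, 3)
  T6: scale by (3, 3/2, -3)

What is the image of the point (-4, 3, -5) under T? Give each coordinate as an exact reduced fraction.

T(p) = (-168/85, 9, 63/17)

T1 rotate right-handed about the y-axis with cos θ = 3/5, sin θ = 4/5: (-4, 3, -5) → (-32/5, 3, 1/5)
T2 reflect across z = 0: (-32/5, 3, 1/5) → (-32/5, 3, -1/5)
T3 shear: z ← z − 1/2·x: (-32/5, 3, -1/5) → (-32/5, 3, 3)
T4 rotate right-handed about the y-axis with cos θ = 8/17, sin θ = -15/17: (-32/5, 3, 3) → (-481/85, 3, -72/17)
T5 translate by (5, 3, 3): (-481/85, 3, -72/17) → (-56/85, 6, -21/17)
T6 scale by (3, 3/2, -3): (-56/85, 6, -21/17) → (-168/85, 9, 63/17)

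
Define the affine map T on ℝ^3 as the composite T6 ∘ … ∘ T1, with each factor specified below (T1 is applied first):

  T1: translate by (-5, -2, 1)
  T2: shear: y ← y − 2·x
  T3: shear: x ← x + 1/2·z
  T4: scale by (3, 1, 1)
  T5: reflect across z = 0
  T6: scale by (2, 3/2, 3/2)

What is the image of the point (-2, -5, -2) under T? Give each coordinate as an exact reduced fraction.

T(p) = (-45, 21/2, 3/2)

T1 translate by (-5, -2, 1): (-2, -5, -2) → (-7, -7, -1)
T2 shear: y ← y − 2·x: (-7, -7, -1) → (-7, 7, -1)
T3 shear: x ← x + 1/2·z: (-7, 7, -1) → (-15/2, 7, -1)
T4 scale by (3, 1, 1): (-15/2, 7, -1) → (-45/2, 7, -1)
T5 reflect across z = 0: (-45/2, 7, -1) → (-45/2, 7, 1)
T6 scale by (2, 3/2, 3/2): (-45/2, 7, 1) → (-45, 21/2, 3/2)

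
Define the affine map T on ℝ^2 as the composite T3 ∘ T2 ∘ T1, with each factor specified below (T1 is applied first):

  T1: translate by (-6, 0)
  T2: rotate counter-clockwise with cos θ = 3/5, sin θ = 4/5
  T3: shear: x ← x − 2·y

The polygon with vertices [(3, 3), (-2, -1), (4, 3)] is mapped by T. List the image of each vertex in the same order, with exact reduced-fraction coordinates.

image vertices: (-3, -3/5), (10, -7), (-4, 1/5)

T1 translate by (-6, 0): (3, 3) → (-3, 3); (-2, -1) → (-8, -1); (4, 3) → (-2, 3)
T2 rotate counter-clockwise with cos θ = 3/5, sin θ = 4/5: (-3, 3) → (-21/5, -3/5); (-8, -1) → (-4, -7); (-2, 3) → (-18/5, 1/5)
T3 shear: x ← x − 2·y: (-21/5, -3/5) → (-3, -3/5); (-4, -7) → (10, -7); (-18/5, 1/5) → (-4, 1/5)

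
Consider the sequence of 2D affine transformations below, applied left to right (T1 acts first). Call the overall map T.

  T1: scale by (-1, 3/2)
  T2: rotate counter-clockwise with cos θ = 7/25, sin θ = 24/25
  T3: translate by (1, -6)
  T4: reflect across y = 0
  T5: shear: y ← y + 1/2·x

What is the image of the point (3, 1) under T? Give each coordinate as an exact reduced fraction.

T1 scale by (-1, 3/2): (3, 1) → (-3, 3/2)
T2 rotate counter-clockwise with cos θ = 7/25, sin θ = 24/25: (-3, 3/2) → (-57/25, -123/50)
T3 translate by (1, -6): (-57/25, -123/50) → (-32/25, -423/50)
T4 reflect across y = 0: (-32/25, -423/50) → (-32/25, 423/50)
T5 shear: y ← y + 1/2·x: (-32/25, 423/50) → (-32/25, 391/50)

T(p) = (-32/25, 391/50)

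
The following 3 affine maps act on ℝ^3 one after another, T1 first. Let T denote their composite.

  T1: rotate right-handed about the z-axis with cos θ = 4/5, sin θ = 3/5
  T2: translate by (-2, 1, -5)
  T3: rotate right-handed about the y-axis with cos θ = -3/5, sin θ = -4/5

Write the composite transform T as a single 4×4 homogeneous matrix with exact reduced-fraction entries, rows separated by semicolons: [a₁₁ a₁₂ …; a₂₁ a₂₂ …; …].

T = [-12/25 9/25 -4/5 26/5; 3/5 4/5 0 1; 16/25 -12/25 -3/5 7/5; 0 0 0 1]

T1 = [4/5 -3/5 0 0; 3/5 4/5 0 0; 0 0 1 0; 0 0 0 1]
T2·T1 = [4/5 -3/5 0 -2; 3/5 4/5 0 1; 0 0 1 -5; 0 0 0 1]
T3·…·T1 = [-12/25 9/25 -4/5 26/5; 3/5 4/5 0 1; 16/25 -12/25 -3/5 7/5; 0 0 0 1]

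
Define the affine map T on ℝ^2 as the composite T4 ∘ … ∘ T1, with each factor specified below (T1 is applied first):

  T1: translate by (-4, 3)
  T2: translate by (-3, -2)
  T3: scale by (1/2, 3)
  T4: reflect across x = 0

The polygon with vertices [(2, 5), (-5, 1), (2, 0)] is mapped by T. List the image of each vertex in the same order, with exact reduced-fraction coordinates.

image vertices: (5/2, 18), (6, 6), (5/2, 3)

T1 translate by (-4, 3): (2, 5) → (-2, 8); (-5, 1) → (-9, 4); (2, 0) → (-2, 3)
T2 translate by (-3, -2): (-2, 8) → (-5, 6); (-9, 4) → (-12, 2); (-2, 3) → (-5, 1)
T3 scale by (1/2, 3): (-5, 6) → (-5/2, 18); (-12, 2) → (-6, 6); (-5, 1) → (-5/2, 3)
T4 reflect across x = 0: (-5/2, 18) → (5/2, 18); (-6, 6) → (6, 6); (-5/2, 3) → (5/2, 3)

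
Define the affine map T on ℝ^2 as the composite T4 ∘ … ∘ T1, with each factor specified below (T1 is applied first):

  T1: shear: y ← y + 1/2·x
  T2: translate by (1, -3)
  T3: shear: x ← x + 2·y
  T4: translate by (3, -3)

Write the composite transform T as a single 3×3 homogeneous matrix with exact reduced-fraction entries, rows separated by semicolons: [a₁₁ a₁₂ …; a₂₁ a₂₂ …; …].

T1 = [1 0 0; 1/2 1 0; 0 0 1]
T2·T1 = [1 0 1; 1/2 1 -3; 0 0 1]
T3·…·T1 = [2 2 -5; 1/2 1 -3; 0 0 1]
T4·…·T1 = [2 2 -2; 1/2 1 -6; 0 0 1]

T = [2 2 -2; 1/2 1 -6; 0 0 1]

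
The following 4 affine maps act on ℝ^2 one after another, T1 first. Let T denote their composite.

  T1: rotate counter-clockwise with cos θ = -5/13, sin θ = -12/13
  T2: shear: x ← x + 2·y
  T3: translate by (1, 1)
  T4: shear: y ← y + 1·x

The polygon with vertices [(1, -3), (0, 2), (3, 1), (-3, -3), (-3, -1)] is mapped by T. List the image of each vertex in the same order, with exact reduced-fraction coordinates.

T1 rotate counter-clockwise with cos θ = -5/13, sin θ = -12/13: (1, -3) → (-41/13, 3/13); (0, 2) → (24/13, -10/13); (3, 1) → (-3/13, -41/13); (-3, -3) → (-21/13, 51/13); (-3, -1) → (3/13, 41/13)
T2 shear: x ← x + 2·y: (-41/13, 3/13) → (-35/13, 3/13); (24/13, -10/13) → (4/13, -10/13); (-3/13, -41/13) → (-85/13, -41/13); (-21/13, 51/13) → (81/13, 51/13); (3/13, 41/13) → (85/13, 41/13)
T3 translate by (1, 1): (-35/13, 3/13) → (-22/13, 16/13); (4/13, -10/13) → (17/13, 3/13); (-85/13, -41/13) → (-72/13, -28/13); (81/13, 51/13) → (94/13, 64/13); (85/13, 41/13) → (98/13, 54/13)
T4 shear: y ← y + 1·x: (-22/13, 16/13) → (-22/13, -6/13); (17/13, 3/13) → (17/13, 20/13); (-72/13, -28/13) → (-72/13, -100/13); (94/13, 64/13) → (94/13, 158/13); (98/13, 54/13) → (98/13, 152/13)

image vertices: (-22/13, -6/13), (17/13, 20/13), (-72/13, -100/13), (94/13, 158/13), (98/13, 152/13)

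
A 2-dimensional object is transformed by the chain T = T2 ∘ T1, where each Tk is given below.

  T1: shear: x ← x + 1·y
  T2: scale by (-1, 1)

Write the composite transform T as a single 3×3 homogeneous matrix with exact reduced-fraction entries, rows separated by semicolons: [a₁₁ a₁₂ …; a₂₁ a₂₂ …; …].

T1 = [1 1 0; 0 1 0; 0 0 1]
T2·T1 = [-1 -1 0; 0 1 0; 0 0 1]

T = [-1 -1 0; 0 1 0; 0 0 1]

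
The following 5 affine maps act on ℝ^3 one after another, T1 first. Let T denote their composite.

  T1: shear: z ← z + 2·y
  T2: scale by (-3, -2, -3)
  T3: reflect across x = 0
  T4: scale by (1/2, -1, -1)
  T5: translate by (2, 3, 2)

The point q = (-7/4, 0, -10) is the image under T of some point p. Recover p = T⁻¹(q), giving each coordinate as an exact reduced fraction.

p = (-5/2, -3/2, -1)

T1 = [1 0 0 0; 0 1 0 0; 0 2 1 0; 0 0 0 1]
T2·T1 = [-3 0 0 0; 0 -2 0 0; 0 -6 -3 0; 0 0 0 1]
T3·…·T1 = [3 0 0 0; 0 -2 0 0; 0 -6 -3 0; 0 0 0 1]
T4·…·T1 = [3/2 0 0 0; 0 2 0 0; 0 6 3 0; 0 0 0 1]
T5·…·T1 = [3/2 0 0 2; 0 2 0 3; 0 6 3 2; 0 0 0 1]
det M = 9; M⁻¹ = [2/3 0 0 -4/3; 0 1/2 0 -3/2; 0 -1 1/3 7/3; 0 0 0 1]
M⁻¹ · (-7/4, 0, -10)ᵀ = (-5/2, -3/2, -1)ᵀ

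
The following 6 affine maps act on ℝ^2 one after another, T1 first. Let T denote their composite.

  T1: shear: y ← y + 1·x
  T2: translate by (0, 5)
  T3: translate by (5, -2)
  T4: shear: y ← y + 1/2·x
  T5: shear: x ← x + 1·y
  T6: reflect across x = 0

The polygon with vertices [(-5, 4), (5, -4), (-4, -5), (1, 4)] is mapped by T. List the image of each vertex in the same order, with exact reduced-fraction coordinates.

T1 shear: y ← y + 1·x: (-5, 4) → (-5, -1); (5, -4) → (5, 1); (-4, -5) → (-4, -9); (1, 4) → (1, 5)
T2 translate by (0, 5): (-5, -1) → (-5, 4); (5, 1) → (5, 6); (-4, -9) → (-4, -4); (1, 5) → (1, 10)
T3 translate by (5, -2): (-5, 4) → (0, 2); (5, 6) → (10, 4); (-4, -4) → (1, -6); (1, 10) → (6, 8)
T4 shear: y ← y + 1/2·x: (0, 2) → (0, 2); (10, 4) → (10, 9); (1, -6) → (1, -11/2); (6, 8) → (6, 11)
T5 shear: x ← x + 1·y: (0, 2) → (2, 2); (10, 9) → (19, 9); (1, -11/2) → (-9/2, -11/2); (6, 11) → (17, 11)
T6 reflect across x = 0: (2, 2) → (-2, 2); (19, 9) → (-19, 9); (-9/2, -11/2) → (9/2, -11/2); (17, 11) → (-17, 11)

image vertices: (-2, 2), (-19, 9), (9/2, -11/2), (-17, 11)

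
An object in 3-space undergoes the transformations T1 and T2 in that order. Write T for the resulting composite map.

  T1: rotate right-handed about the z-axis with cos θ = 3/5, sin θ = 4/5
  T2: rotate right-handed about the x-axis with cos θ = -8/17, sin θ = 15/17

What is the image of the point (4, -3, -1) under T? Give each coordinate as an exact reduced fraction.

T(p) = (24/5, 19/85, 29/17)

T1 rotate right-handed about the z-axis with cos θ = 3/5, sin θ = 4/5: (4, -3, -1) → (24/5, 7/5, -1)
T2 rotate right-handed about the x-axis with cos θ = -8/17, sin θ = 15/17: (24/5, 7/5, -1) → (24/5, 19/85, 29/17)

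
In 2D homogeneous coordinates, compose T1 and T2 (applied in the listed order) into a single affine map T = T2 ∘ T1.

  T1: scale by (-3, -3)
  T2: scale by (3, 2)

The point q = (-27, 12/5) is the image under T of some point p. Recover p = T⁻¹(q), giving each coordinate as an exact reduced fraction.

p = (3, -2/5)

T1 = [-3 0 0; 0 -3 0; 0 0 1]
T2·T1 = [-9 0 0; 0 -6 0; 0 0 1]
det M = 54; M⁻¹ = [-1/9 0 0; 0 -1/6 0; 0 0 1]
M⁻¹ · (-27, 12/5)ᵀ = (3, -2/5)ᵀ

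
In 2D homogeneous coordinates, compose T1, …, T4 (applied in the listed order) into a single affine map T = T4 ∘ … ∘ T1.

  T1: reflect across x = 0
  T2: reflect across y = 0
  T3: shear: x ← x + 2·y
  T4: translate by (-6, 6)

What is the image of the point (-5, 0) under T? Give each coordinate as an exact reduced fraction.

T(p) = (-1, 6)

T1 reflect across x = 0: (-5, 0) → (5, 0)
T2 reflect across y = 0: (5, 0) → (5, 0)
T3 shear: x ← x + 2·y: (5, 0) → (5, 0)
T4 translate by (-6, 6): (5, 0) → (-1, 6)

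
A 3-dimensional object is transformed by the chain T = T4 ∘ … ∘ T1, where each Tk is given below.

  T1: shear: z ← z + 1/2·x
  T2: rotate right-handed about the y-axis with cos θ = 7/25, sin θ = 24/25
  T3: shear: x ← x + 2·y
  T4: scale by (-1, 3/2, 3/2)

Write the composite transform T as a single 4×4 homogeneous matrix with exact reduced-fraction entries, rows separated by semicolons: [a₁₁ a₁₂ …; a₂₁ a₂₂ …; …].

T1 = [1 0 0 0; 0 1 0 0; 1/2 0 1 0; 0 0 0 1]
T2·T1 = [19/25 0 24/25 0; 0 1 0 0; -41/50 0 7/25 0; 0 0 0 1]
T3·…·T1 = [19/25 2 24/25 0; 0 1 0 0; -41/50 0 7/25 0; 0 0 0 1]
T4·…·T1 = [-19/25 -2 -24/25 0; 0 3/2 0 0; -123/100 0 21/50 0; 0 0 0 1]

T = [-19/25 -2 -24/25 0; 0 3/2 0 0; -123/100 0 21/50 0; 0 0 0 1]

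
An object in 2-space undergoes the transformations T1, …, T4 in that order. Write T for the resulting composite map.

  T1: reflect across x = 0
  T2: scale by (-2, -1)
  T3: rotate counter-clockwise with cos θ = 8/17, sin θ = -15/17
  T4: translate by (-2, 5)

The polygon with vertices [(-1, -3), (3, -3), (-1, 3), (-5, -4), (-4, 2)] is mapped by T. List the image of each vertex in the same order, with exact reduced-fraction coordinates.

image vertices: (-5/17, 139/17), (59/17, 19/17), (-95/17, 91/17), (-54/17, 267/17), (-128/17, 189/17)

T1 reflect across x = 0: (-1, -3) → (1, -3); (3, -3) → (-3, -3); (-1, 3) → (1, 3); (-5, -4) → (5, -4); (-4, 2) → (4, 2)
T2 scale by (-2, -1): (1, -3) → (-2, 3); (-3, -3) → (6, 3); (1, 3) → (-2, -3); (5, -4) → (-10, 4); (4, 2) → (-8, -2)
T3 rotate counter-clockwise with cos θ = 8/17, sin θ = -15/17: (-2, 3) → (29/17, 54/17); (6, 3) → (93/17, -66/17); (-2, -3) → (-61/17, 6/17); (-10, 4) → (-20/17, 182/17); (-8, -2) → (-94/17, 104/17)
T4 translate by (-2, 5): (29/17, 54/17) → (-5/17, 139/17); (93/17, -66/17) → (59/17, 19/17); (-61/17, 6/17) → (-95/17, 91/17); (-20/17, 182/17) → (-54/17, 267/17); (-94/17, 104/17) → (-128/17, 189/17)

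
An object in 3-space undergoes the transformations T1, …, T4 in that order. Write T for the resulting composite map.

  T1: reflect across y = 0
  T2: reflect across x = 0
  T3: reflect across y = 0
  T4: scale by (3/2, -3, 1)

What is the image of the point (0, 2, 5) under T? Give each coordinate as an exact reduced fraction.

T1 reflect across y = 0: (0, 2, 5) → (0, -2, 5)
T2 reflect across x = 0: (0, -2, 5) → (0, -2, 5)
T3 reflect across y = 0: (0, -2, 5) → (0, 2, 5)
T4 scale by (3/2, -3, 1): (0, 2, 5) → (0, -6, 5)

T(p) = (0, -6, 5)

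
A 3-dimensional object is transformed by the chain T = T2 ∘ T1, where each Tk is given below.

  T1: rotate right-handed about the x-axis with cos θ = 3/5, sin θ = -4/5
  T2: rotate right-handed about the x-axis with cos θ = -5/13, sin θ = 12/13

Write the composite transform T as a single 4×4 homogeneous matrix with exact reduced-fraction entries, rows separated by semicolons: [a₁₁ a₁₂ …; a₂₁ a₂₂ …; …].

T1 = [1 0 0 0; 0 3/5 4/5 0; 0 -4/5 3/5 0; 0 0 0 1]
T2·T1 = [1 0 0 0; 0 33/65 -56/65 0; 0 56/65 33/65 0; 0 0 0 1]

T = [1 0 0 0; 0 33/65 -56/65 0; 0 56/65 33/65 0; 0 0 0 1]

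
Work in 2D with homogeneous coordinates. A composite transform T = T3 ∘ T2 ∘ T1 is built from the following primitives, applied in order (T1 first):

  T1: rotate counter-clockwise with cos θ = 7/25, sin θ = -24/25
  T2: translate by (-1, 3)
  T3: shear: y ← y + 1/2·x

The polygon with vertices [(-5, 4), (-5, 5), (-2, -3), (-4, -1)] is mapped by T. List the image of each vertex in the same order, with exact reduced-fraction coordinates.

T1 rotate counter-clockwise with cos θ = 7/25, sin θ = -24/25: (-5, 4) → (61/25, 148/25); (-5, 5) → (17/5, 31/5); (-2, -3) → (-86/25, 27/25); (-4, -1) → (-52/25, 89/25)
T2 translate by (-1, 3): (61/25, 148/25) → (36/25, 223/25); (17/5, 31/5) → (12/5, 46/5); (-86/25, 27/25) → (-111/25, 102/25); (-52/25, 89/25) → (-77/25, 164/25)
T3 shear: y ← y + 1/2·x: (36/25, 223/25) → (36/25, 241/25); (12/5, 46/5) → (12/5, 52/5); (-111/25, 102/25) → (-111/25, 93/50); (-77/25, 164/25) → (-77/25, 251/50)

image vertices: (36/25, 241/25), (12/5, 52/5), (-111/25, 93/50), (-77/25, 251/50)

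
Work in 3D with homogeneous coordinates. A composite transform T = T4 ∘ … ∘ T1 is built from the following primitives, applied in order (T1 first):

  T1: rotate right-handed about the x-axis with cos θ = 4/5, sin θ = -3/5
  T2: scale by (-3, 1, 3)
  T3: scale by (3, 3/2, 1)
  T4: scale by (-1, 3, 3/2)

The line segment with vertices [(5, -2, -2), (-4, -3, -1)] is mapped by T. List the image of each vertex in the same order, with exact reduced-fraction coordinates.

image vertices: (45, -63/5, -9/5), (-36, -27/2, 9/2)

T1 rotate right-handed about the x-axis with cos θ = 4/5, sin θ = -3/5: (5, -2, -2) → (5, -14/5, -2/5); (-4, -3, -1) → (-4, -3, 1)
T2 scale by (-3, 1, 3): (5, -14/5, -2/5) → (-15, -14/5, -6/5); (-4, -3, 1) → (12, -3, 3)
T3 scale by (3, 3/2, 1): (-15, -14/5, -6/5) → (-45, -21/5, -6/5); (12, -3, 3) → (36, -9/2, 3)
T4 scale by (-1, 3, 3/2): (-45, -21/5, -6/5) → (45, -63/5, -9/5); (36, -9/2, 3) → (-36, -27/2, 9/2)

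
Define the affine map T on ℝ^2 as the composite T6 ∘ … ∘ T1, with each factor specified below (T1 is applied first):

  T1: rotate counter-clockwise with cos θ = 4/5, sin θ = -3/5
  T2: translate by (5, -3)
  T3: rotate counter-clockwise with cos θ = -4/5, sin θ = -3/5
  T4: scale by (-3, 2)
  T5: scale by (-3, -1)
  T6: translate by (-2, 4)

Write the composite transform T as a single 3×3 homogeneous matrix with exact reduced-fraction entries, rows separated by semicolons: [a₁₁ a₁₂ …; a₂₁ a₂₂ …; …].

T1 = [4/5 3/5 0; -3/5 4/5 0; 0 0 1]
T2·T1 = [4/5 3/5 5; -3/5 4/5 -3; 0 0 1]
T3·…·T1 = [-1 0 -29/5; 0 -1 -3/5; 0 0 1]
T4·…·T1 = [3 0 87/5; 0 -2 -6/5; 0 0 1]
T5·…·T1 = [-9 0 -261/5; 0 2 6/5; 0 0 1]
T6·…·T1 = [-9 0 -271/5; 0 2 26/5; 0 0 1]

T = [-9 0 -271/5; 0 2 26/5; 0 0 1]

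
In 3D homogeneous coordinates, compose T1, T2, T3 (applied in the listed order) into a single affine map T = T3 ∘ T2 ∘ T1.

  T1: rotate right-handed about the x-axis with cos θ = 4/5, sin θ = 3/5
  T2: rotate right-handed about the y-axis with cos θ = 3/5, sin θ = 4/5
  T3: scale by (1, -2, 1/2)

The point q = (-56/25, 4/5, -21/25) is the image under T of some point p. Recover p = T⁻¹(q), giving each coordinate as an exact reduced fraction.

p = (0, -2, -2)

T1 = [1 0 0 0; 0 4/5 -3/5 0; 0 3/5 4/5 0; 0 0 0 1]
T2·T1 = [3/5 12/25 16/25 0; 0 4/5 -3/5 0; -4/5 9/25 12/25 0; 0 0 0 1]
T3·…·T1 = [3/5 12/25 16/25 0; 0 -8/5 6/5 0; -2/5 9/50 6/25 0; 0 0 0 1]
det M = -1; M⁻¹ = [3/5 0 -8/5 0; 12/25 -2/5 18/25 0; 16/25 3/10 24/25 0; 0 0 0 1]
M⁻¹ · (-56/25, 4/5, -21/25)ᵀ = (0, -2, -2)ᵀ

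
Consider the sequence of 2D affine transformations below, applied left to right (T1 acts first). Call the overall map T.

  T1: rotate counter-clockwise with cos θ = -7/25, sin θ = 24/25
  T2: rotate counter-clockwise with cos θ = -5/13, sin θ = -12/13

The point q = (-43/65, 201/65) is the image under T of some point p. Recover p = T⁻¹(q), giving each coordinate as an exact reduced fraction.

p = (-1, 3)

T1 = [-7/25 -24/25 0; 24/25 -7/25 0; 0 0 1]
T2·T1 = [323/325 36/325 0; -36/325 323/325 0; 0 0 1]
det M = 1; M⁻¹ = [323/325 -36/325 0; 36/325 323/325 0; 0 0 1]
M⁻¹ · (-43/65, 201/65)ᵀ = (-1, 3)ᵀ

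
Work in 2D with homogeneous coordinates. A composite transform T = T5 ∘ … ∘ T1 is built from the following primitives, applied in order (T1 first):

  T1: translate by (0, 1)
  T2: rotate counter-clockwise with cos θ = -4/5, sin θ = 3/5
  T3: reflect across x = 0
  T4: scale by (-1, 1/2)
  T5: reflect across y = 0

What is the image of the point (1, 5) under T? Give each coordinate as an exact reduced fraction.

T(p) = (-22/5, 21/10)

T1 translate by (0, 1): (1, 5) → (1, 6)
T2 rotate counter-clockwise with cos θ = -4/5, sin θ = 3/5: (1, 6) → (-22/5, -21/5)
T3 reflect across x = 0: (-22/5, -21/5) → (22/5, -21/5)
T4 scale by (-1, 1/2): (22/5, -21/5) → (-22/5, -21/10)
T5 reflect across y = 0: (-22/5, -21/10) → (-22/5, 21/10)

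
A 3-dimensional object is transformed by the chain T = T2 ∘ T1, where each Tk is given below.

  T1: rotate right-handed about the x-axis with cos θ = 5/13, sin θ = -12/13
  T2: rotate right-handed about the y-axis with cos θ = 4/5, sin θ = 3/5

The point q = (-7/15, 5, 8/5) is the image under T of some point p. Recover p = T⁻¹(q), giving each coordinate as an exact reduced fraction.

T1 = [1 0 0 0; 0 5/13 12/13 0; 0 -12/13 5/13 0; 0 0 0 1]
T2·T1 = [4/5 -36/65 3/13 0; 0 5/13 12/13 0; -3/5 -48/65 4/13 0; 0 0 0 1]
det M = 1; M⁻¹ = [4/5 0 -3/5 0; -36/65 5/13 -48/65 0; 3/13 12/13 4/13 0; 0 0 0 1]
M⁻¹ · (-7/15, 5, 8/5)ᵀ = (-4/3, 1, 5)ᵀ

p = (-4/3, 1, 5)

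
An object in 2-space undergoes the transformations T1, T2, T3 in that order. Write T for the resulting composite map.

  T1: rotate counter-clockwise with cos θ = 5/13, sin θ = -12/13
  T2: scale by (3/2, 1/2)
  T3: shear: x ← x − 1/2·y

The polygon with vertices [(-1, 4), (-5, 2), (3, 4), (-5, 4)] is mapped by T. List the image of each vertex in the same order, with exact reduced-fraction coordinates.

image vertices: (113/26, 16/13), (-19/13, 35/13), (197/26, -8/13), (29/26, 40/13)

T1 rotate counter-clockwise with cos θ = 5/13, sin θ = -12/13: (-1, 4) → (43/13, 32/13); (-5, 2) → (-1/13, 70/13); (3, 4) → (63/13, -16/13); (-5, 4) → (23/13, 80/13)
T2 scale by (3/2, 1/2): (43/13, 32/13) → (129/26, 16/13); (-1/13, 70/13) → (-3/26, 35/13); (63/13, -16/13) → (189/26, -8/13); (23/13, 80/13) → (69/26, 40/13)
T3 shear: x ← x − 1/2·y: (129/26, 16/13) → (113/26, 16/13); (-3/26, 35/13) → (-19/13, 35/13); (189/26, -8/13) → (197/26, -8/13); (69/26, 40/13) → (29/26, 40/13)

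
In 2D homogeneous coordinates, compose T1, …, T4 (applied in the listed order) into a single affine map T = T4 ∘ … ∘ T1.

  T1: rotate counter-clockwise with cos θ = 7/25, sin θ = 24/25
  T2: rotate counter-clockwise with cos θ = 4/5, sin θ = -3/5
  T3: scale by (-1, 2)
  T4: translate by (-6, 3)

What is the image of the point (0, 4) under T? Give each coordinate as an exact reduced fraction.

T1 rotate counter-clockwise with cos θ = 7/25, sin θ = 24/25: (0, 4) → (-96/25, 28/25)
T2 rotate counter-clockwise with cos θ = 4/5, sin θ = -3/5: (-96/25, 28/25) → (-12/5, 16/5)
T3 scale by (-1, 2): (-12/5, 16/5) → (12/5, 32/5)
T4 translate by (-6, 3): (12/5, 32/5) → (-18/5, 47/5)

T(p) = (-18/5, 47/5)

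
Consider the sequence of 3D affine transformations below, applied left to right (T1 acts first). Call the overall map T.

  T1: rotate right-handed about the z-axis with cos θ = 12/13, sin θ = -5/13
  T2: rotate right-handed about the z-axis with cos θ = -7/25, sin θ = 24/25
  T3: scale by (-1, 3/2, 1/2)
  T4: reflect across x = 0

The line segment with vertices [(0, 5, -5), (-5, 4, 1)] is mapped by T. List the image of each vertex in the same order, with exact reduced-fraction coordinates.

image vertices: (-323/65, 54/65, -5/2), (-1472/325, -4413/650, 1/2)

T1 rotate right-handed about the z-axis with cos θ = 12/13, sin θ = -5/13: (0, 5, -5) → (25/13, 60/13, -5); (-5, 4, 1) → (-40/13, 73/13, 1)
T2 rotate right-handed about the z-axis with cos θ = -7/25, sin θ = 24/25: (25/13, 60/13, -5) → (-323/65, 36/65, -5); (-40/13, 73/13, 1) → (-1472/325, -1471/325, 1)
T3 scale by (-1, 3/2, 1/2): (-323/65, 36/65, -5) → (323/65, 54/65, -5/2); (-1472/325, -1471/325, 1) → (1472/325, -4413/650, 1/2)
T4 reflect across x = 0: (323/65, 54/65, -5/2) → (-323/65, 54/65, -5/2); (1472/325, -4413/650, 1/2) → (-1472/325, -4413/650, 1/2)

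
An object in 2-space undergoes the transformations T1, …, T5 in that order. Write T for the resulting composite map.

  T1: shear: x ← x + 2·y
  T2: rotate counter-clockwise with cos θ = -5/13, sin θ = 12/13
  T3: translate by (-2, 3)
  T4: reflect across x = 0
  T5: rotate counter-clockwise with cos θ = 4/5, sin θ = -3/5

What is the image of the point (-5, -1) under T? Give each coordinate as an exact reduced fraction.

T(p) = (-204/65, -97/65)

T1 shear: x ← x + 2·y: (-5, -1) → (-7, -1)
T2 rotate counter-clockwise with cos θ = -5/13, sin θ = 12/13: (-7, -1) → (47/13, -79/13)
T3 translate by (-2, 3): (47/13, -79/13) → (21/13, -40/13)
T4 reflect across x = 0: (21/13, -40/13) → (-21/13, -40/13)
T5 rotate counter-clockwise with cos θ = 4/5, sin θ = -3/5: (-21/13, -40/13) → (-204/65, -97/65)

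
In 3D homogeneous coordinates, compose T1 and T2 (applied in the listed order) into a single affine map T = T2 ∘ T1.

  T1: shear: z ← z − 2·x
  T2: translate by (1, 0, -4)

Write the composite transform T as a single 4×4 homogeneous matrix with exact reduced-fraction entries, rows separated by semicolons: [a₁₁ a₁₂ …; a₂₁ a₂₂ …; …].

T1 = [1 0 0 0; 0 1 0 0; -2 0 1 0; 0 0 0 1]
T2·T1 = [1 0 0 1; 0 1 0 0; -2 0 1 -4; 0 0 0 1]

T = [1 0 0 1; 0 1 0 0; -2 0 1 -4; 0 0 0 1]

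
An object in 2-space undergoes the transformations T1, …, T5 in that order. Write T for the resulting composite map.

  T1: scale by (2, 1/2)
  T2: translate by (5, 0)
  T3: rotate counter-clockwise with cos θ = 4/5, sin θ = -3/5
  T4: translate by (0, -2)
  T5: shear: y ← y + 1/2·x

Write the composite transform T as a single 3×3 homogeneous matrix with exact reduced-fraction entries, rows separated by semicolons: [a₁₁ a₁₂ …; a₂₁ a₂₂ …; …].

T = [8/5 3/10 4; -2/5 11/20 -3; 0 0 1]

T1 = [2 0 0; 0 1/2 0; 0 0 1]
T2·T1 = [2 0 5; 0 1/2 0; 0 0 1]
T3·…·T1 = [8/5 3/10 4; -6/5 2/5 -3; 0 0 1]
T4·…·T1 = [8/5 3/10 4; -6/5 2/5 -5; 0 0 1]
T5·…·T1 = [8/5 3/10 4; -2/5 11/20 -3; 0 0 1]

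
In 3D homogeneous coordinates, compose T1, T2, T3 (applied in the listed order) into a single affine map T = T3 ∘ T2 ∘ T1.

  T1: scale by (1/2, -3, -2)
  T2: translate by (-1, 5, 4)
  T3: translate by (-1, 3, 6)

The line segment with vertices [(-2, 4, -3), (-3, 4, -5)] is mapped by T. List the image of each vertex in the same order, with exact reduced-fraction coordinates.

T1 scale by (1/2, -3, -2): (-2, 4, -3) → (-1, -12, 6); (-3, 4, -5) → (-3/2, -12, 10)
T2 translate by (-1, 5, 4): (-1, -12, 6) → (-2, -7, 10); (-3/2, -12, 10) → (-5/2, -7, 14)
T3 translate by (-1, 3, 6): (-2, -7, 10) → (-3, -4, 16); (-5/2, -7, 14) → (-7/2, -4, 20)

image vertices: (-3, -4, 16), (-7/2, -4, 20)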